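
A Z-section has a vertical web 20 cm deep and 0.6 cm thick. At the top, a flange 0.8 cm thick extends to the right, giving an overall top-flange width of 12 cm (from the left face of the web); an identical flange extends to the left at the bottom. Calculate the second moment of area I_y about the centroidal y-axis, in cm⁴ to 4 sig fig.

I_y ≈ 854.5 cm⁴

Decompose the section into non-overlapping parts with the origin at the bottom-left of its bounding rectangle.
Web: 0.6 × 20, A = 12 cm², x = 11.7 cm, Ī = 0.36 cm⁴.
Top flange (beyond web): 11.4 × 0.8, A = 9.12 cm², x = 17.7 cm, Ī = 98.7696 cm⁴.
Bottom flange (beyond web): 11.4 × 0.8, A = 9.12 cm², x = 5.7 cm, Ī = 98.7696 cm⁴.
Centroid: x̄ = ΣA·x / ΣA = 11.7 cm.
Transfer each piece to the centroidal y-axis using Ī + A·d² with d = x − 11.7:
  web: d = 0 cm → contributes +0.36 cm⁴
  top flange (beyond web): d = 6 cm → contributes +427.09 cm⁴
  bottom flange (beyond web): d = -6 cm → contributes +427.09 cm⁴
Total I = 854.539 cm⁴.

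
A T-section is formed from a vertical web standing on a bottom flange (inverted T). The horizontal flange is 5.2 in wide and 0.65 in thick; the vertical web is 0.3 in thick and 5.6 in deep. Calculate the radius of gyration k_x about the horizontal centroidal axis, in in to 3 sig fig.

Split into non-overlapping primitives; take the origin at the lower-left of the bounding box.
Flange: 5.2 × 0.65, A = 3.38 in², y = 0.325 in, Ī = 0.119 in⁴.
Web: 0.3 × 5.6, A = 1.68 in², y = 3.45 in, Ī = 4.3904 in⁴.
Centroid: ȳ = ΣA·y / ΣA = 1.3625 in.
Transfer each piece to the horizontal centroidal axis using Ī + A·d² with d = y − 1.3625:
  flange: d = -1.0375 in → contributes +3.7576 in⁴
  web: d = 2.0875 in → contributes +11.711 in⁴
Total I = 15.469 in⁴.
Radius of gyration: k = √(I/A) = √(15.469 / 5.06) = 1.7484 in.

k_x ≈ 1.75 in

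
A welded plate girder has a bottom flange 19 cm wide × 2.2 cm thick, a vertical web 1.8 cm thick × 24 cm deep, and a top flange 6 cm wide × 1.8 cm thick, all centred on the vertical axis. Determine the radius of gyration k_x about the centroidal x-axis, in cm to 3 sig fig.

k_x ≈ 9.87 cm

Treat the section as a set of non-overlapping primitives; coordinates are from the bounding-box lower-left.
Bottom plate: 19 × 2.2, A = 41.8 cm², y = 1.1 cm, Ī = 16.859 cm⁴.
Web plate: 1.8 × 24, A = 43.2 cm², y = 14.2 cm, Ī = 2073.6 cm⁴.
Top plate: 6 × 1.8, A = 10.8 cm², y = 27.1 cm, Ī = 2.916 cm⁴.
Centroid: ȳ = ΣA·y / ΣA = 9.9384 cm.
Transfer each piece to the centroidal x-axis using Ī + A·d² with d = y − 9.9384:
  bottom plate: d = -8.8384 cm → contributes +3282.2 cm⁴
  web plate: d = 4.2616 cm → contributes +2858.2 cm⁴
  top plate: d = 17.162 cm → contributes +3183.7 cm⁴
Total I = 9324.1 cm⁴.
Radius of gyration: k = √(I/A) = √(9324.1 / 95.8) = 9.8655 cm.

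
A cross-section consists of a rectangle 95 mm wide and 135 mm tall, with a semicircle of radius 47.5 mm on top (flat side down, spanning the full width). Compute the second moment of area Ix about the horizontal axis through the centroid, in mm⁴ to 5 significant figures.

Ix ≈ 4.1374 × 10⁷ mm⁴

Split into non-overlapping primitives; take the origin at the lower-left of the bounding box.
Rectangular body: 95 × 135, A = 12 825 mm², y = 67.5 mm, Ī = 19 477 969 mm⁴.
Semicircular cap: semicircle r = 47.5, A = 3544.109 mm², y = 155.1596 mm, Ī = 558735.8 mm⁴.
Centroid: ȳ = ΣA·y / ΣA = 86.47936 mm.
Transfer each piece to the horizontal axis through the centroid using Ī + A·d² with d = y − 86.47936:
  rectangular body: d = -18.97936 mm → contributes +24 097 742 mm⁴
  semicircular cap: d = 68.68026 mm → contributes +17 276 222 mm⁴
Total I = 41 373 965 mm⁴.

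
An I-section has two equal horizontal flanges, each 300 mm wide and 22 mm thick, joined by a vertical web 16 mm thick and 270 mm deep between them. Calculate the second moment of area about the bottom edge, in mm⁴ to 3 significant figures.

I_base ≈ 7.40 × 10⁸ mm⁴

Treat the section as a set of non-overlapping primitives; coordinates are from the bounding-box lower-left.
Bottom flange: 300 × 22, A = 6 600 mm², y = 11 mm, Ī = 266 200 mm⁴.
Web: 16 × 270, A = 4 320 mm², y = 157 mm, Ī = 26 244 000 mm⁴.
Top flange: 300 × 22, A = 6 600 mm², y = 303 mm, Ī = 266 200 mm⁴.
Transfer each piece to the bottom edge using Ī + A·d² with d = y − 0:
  bottom flange: d = 11 mm → contributes +1 064 800 mm⁴
  web: d = 157 mm → contributes +132 727 680 mm⁴
  top flange: d = 303 mm → contributes +606 205 600 mm⁴
Total I = 739 998 080 mm⁴.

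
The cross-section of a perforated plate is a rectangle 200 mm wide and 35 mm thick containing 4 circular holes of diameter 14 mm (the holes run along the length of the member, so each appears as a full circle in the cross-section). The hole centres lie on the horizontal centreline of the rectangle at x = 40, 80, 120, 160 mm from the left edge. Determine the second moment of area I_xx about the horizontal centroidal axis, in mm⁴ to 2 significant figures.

Treat the section as a set of non-overlapping primitives; coordinates are from the bounding-box lower-left.
Plate: 200 × 35, A = 7 000 mm², y = 17.5 mm, Ī = 714 583 mm⁴.
Hole 1 (subtracted): ⌀14, A = 153.9 mm², y = 17.5 mm, Ī = 1 886 mm⁴.
Hole 2 (subtracted): ⌀14, A = 153.9 mm², y = 17.5 mm, Ī = 1 886 mm⁴.
Hole 3 (subtracted): ⌀14, A = 153.9 mm², y = 17.5 mm, Ī = 1 886 mm⁴.
Hole 4 (subtracted): ⌀14, A = 153.9 mm², y = 17.5 mm, Ī = 1 886 mm⁴.
By symmetry the centroid is at mid-height, ȳ = 17.5 mm.
All pieces are centred on the horizontal centroidal axis, so I = ΣĪ (holes subtracted) = 707 040 mm⁴.

I_xx ≈ 7.1 × 10⁵ mm⁴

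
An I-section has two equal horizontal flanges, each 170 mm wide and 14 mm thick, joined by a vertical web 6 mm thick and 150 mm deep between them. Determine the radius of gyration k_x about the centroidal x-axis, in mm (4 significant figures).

Decompose the section into non-overlapping parts with the origin at the bottom-left of its bounding rectangle.
Bottom flange: 170 × 14, A = 2 380 mm², y = 7 mm, Ī = 38873.3 mm⁴.
Web: 6 × 150, A = 900 mm², y = 89 mm, Ī = 1 687 500 mm⁴.
Top flange: 170 × 14, A = 2 380 mm², y = 171 mm, Ī = 38873.3 mm⁴.
By symmetry the centroid is at mid-height, ȳ = 89 mm.
Transfer each piece to the centroidal x-axis using Ī + A·d² with d = y − 89:
  bottom flange: d = -82 mm → contributes +16 041 993 mm⁴
  web: d = 0 mm → contributes +1 687 500 mm⁴
  top flange: d = 82 mm → contributes +16 041 993 mm⁴
Total I = 33 771 487 mm⁴.
Radius of gyration: k = √(I/A) = √(33 771 487 / 5 660) = 77.2444 mm.

k_x ≈ 77.24 mm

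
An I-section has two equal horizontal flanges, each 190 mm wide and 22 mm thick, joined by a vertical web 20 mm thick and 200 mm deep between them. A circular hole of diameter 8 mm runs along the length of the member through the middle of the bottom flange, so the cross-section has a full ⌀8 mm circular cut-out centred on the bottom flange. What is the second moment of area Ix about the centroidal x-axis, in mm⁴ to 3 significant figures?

Break the section into simple shapes (no overlaps), measuring from the bottom-left corner of the bounding box.
Bottom flange: 190 × 22, A = 4 180 mm², y = 11 mm, Ī = 168 593 mm⁴.
Web: 20 × 200, A = 4 000 mm², y = 122 mm, Ī = 13 333 333 mm⁴.
Top flange: 190 × 22, A = 4 180 mm², y = 233 mm, Ī = 168 593 mm⁴.
Hole (subtracted): ⌀8, A = 50.265 mm², y = 11 mm, Ī = 201.06 mm⁴.
Centroid: ȳ = ΣA·y / ΣA = 122.45 mm.
Transfer each piece to the centroidal x-axis using Ī + A·d² with d = y − 122.45:
  bottom flange: d = -111.45 mm → contributes +52 091 836 mm⁴
  web: d = -0.45326 mm → contributes +13 334 155 mm⁴
  top flange: d = 110.55 mm → contributes +51 250 628 mm⁴
  hole: d = -111.45 mm → contributes −624 590 mm⁴
Total I = 116 052 029 mm⁴.

Ix ≈ 1.16 × 10⁸ mm⁴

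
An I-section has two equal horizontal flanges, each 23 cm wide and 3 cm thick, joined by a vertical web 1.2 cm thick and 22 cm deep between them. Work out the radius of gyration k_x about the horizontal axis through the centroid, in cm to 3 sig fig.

k_x ≈ 11.8 cm

Break the section into simple shapes (no overlaps), measuring from the bottom-left corner of the bounding box.
Bottom flange: 23 × 3, A = 69 cm², y = 1.5 cm, Ī = 51.75 cm⁴.
Web: 1.2 × 22, A = 26.4 cm², y = 14 cm, Ī = 1064.8 cm⁴.
Top flange: 23 × 3, A = 69 cm², y = 26.5 cm, Ī = 51.75 cm⁴.
By symmetry the centroid is at mid-height, ȳ = 14 cm.
Transfer each piece to the horizontal axis through the centroid using Ī + A·d² with d = y − 14:
  bottom flange: d = -12.5 cm → contributes +10 833 cm⁴
  web: d = 0 cm → contributes +1064.8 cm⁴
  top flange: d = 12.5 cm → contributes +10 833 cm⁴
Total I = 22 731 cm⁴.
Radius of gyration: k = √(I/A) = √(22 731 / 164.4) = 11.759 cm.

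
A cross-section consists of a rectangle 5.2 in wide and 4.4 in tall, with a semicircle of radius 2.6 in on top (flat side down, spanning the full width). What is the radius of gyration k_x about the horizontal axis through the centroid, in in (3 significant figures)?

Split into non-overlapping primitives; take the origin at the lower-left of the bounding box.
Rectangular body: 5.2 × 4.4, A = 22.88 in², y = 2.2 in, Ī = 36.913 in⁴.
Semicircular cap: semicircle r = 2.6, A = 10.619 in², y = 5.5035 in, Ī = 5.0156 in⁴.
Centroid: ȳ = ΣA·y / ΣA = 3.2472 in.
Transfer each piece to the horizontal axis through the centroid using Ī + A·d² with d = y − 3.2472:
  rectangular body: d = -1.0472 in → contributes +62.002 in⁴
  semicircular cap: d = 2.2563 in → contributes +59.075 in⁴
Total I = 121.08 in⁴.
Radius of gyration: k = √(I/A) = √(121.08 / 33.499) = 1.9012 in.

k_x ≈ 1.90 in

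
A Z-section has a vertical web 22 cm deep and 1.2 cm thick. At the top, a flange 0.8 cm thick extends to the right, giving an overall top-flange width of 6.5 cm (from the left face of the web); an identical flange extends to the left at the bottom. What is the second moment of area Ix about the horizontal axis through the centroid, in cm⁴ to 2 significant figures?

Treat the section as a set of non-overlapping primitives; coordinates are from the bounding-box lower-left.
Web: 1.2 × 22, A = 26.4 cm², y = 11 cm, Ī = 1 065 cm⁴.
Top flange (beyond web): 5.3 × 0.8, A = 4.24 cm², y = 21.6 cm, Ī = 0.2261 cm⁴.
Bottom flange (beyond web): 5.3 × 0.8, A = 4.24 cm², y = 0.4 cm, Ī = 0.2261 cm⁴.
Centroid: ȳ = ΣA·y / ΣA = 11 cm.
Transfer each piece to the horizontal axis through the centroid using Ī + A·d² with d = y − 11:
  web: d = 0 cm → contributes +1 065 cm⁴
  top flange (beyond web): d = 10.6 cm → contributes +476.6 cm⁴
  bottom flange (beyond web): d = -10.6 cm → contributes +476.6 cm⁴
Total I = 2 018 cm⁴.

Ix ≈ 2000 cm⁴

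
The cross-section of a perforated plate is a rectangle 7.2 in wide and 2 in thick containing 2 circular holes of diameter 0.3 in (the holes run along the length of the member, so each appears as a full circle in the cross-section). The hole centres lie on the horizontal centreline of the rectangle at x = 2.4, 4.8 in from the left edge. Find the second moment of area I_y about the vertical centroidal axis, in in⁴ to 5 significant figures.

I_y ≈ 62.004 in⁴

Decompose the section into non-overlapping parts with the origin at the bottom-left of its bounding rectangle.
Plate: 7.2 × 2, A = 14.4 in², x = 3.6 in, Ī = 62.208 in⁴.
Hole 1 (subtracted): ⌀0.3, A = 0.07068583 in², x = 2.4 in, Ī = 0.0003976078 in⁴.
Hole 2 (subtracted): ⌀0.3, A = 0.07068583 in², x = 4.8 in, Ī = 0.0003976078 in⁴.
By symmetry the centroid is at mid-width, x̄ = 3.6 in.
Transfer each piece to the vertical centroidal axis using Ī + A·d² with d = x − 3.6:
  plate: d = 0 in → contributes +62.208 in⁴
  hole 1: d = -1.2 in → contributes −0.1021852 in⁴
  hole 2: d = 1.2 in → contributes −0.1021852 in⁴
Total I = 62.00363 in⁴.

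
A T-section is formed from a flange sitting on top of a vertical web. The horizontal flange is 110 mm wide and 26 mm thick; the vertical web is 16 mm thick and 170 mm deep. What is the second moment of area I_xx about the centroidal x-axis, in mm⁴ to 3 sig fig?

I_xx ≈ 2.01 × 10⁷ mm⁴

Split into non-overlapping primitives; take the origin at the lower-left of the bounding box.
Flange: 110 × 26, A = 2 860 mm², y = 183 mm, Ī = 161 113 mm⁴.
Web: 16 × 170, A = 2 720 mm², y = 85 mm, Ī = 6 550 667 mm⁴.
Centroid: ȳ = ΣA·y / ΣA = 135.23 mm.
Transfer each piece to the centroidal x-axis using Ī + A·d² with d = y − 135.23:
  flange: d = 47.771 mm → contributes +6 687 722 mm⁴
  web: d = -50.229 mm → contributes +13 413 204 mm⁴
Total I = 20 100 926 mm⁴.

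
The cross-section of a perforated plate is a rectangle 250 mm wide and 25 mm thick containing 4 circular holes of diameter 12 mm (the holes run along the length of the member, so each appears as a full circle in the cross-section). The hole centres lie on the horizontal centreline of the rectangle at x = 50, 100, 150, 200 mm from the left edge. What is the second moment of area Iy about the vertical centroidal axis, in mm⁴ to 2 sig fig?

Iy ≈ 3.1 × 10⁷ mm⁴

Decompose the section into non-overlapping parts with the origin at the bottom-left of its bounding rectangle.
Plate: 250 × 25, A = 6 250 mm², x = 125 mm, Ī = 32 552 083 mm⁴.
Hole 1 (subtracted): ⌀12, A = 113.1 mm², x = 50 mm, Ī = 1 018 mm⁴.
Hole 2 (subtracted): ⌀12, A = 113.1 mm², x = 100 mm, Ī = 1 018 mm⁴.
Hole 3 (subtracted): ⌀12, A = 113.1 mm², x = 150 mm, Ī = 1 018 mm⁴.
Hole 4 (subtracted): ⌀12, A = 113.1 mm², x = 200 mm, Ī = 1 018 mm⁴.
By symmetry the centroid is at mid-width, x̄ = 125 mm.
Transfer each piece to the vertical centroidal axis using Ī + A·d² with d = x − 125:
  plate: d = 0 mm → contributes +32 552 083 mm⁴
  hole 1: d = -75 mm → contributes −637 190 mm⁴
  hole 2: d = -25 mm → contributes −71 704 mm⁴
  hole 3: d = 25 mm → contributes −71 704 mm⁴
  hole 4: d = 75 mm → contributes −637 190 mm⁴
Total I = 31 134 295 mm⁴.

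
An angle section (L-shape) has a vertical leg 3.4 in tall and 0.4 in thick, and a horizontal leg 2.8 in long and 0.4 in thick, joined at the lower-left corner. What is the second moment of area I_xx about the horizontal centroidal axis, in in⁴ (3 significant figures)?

I_xx ≈ 2.59 in⁴

Decompose the section into non-overlapping parts with the origin at the bottom-left of its bounding rectangle.
Vertical leg: 0.4 × 3.4, A = 1.36 in², y = 1.7 in, Ī = 1.3101 in⁴.
Horizontal leg (remainder): 2.4 × 0.4, A = 0.96 in², y = 0.2 in, Ī = 0.0128 in⁴.
Centroid: ȳ = ΣA·y / ΣA = 1.0793 in.
Transfer each piece to the horizontal centroidal axis using Ī + A·d² with d = y − 1.0793:
  vertical leg: d = 0.62069 in → contributes +1.8341 in⁴
  horizontal leg (remainder): d = -0.87931 in → contributes +0.75506 in⁴
Total I = 2.5891 in⁴.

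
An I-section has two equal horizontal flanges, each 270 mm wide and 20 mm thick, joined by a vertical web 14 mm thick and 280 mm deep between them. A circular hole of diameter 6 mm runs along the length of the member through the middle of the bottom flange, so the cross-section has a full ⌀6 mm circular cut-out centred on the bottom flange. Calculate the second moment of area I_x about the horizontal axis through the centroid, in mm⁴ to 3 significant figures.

Split into non-overlapping primitives; take the origin at the lower-left of the bounding box.
Bottom flange: 270 × 20, A = 5 400 mm², y = 10 mm, Ī = 180 000 mm⁴.
Web: 14 × 280, A = 3 920 mm², y = 160 mm, Ī = 25 610 667 mm⁴.
Top flange: 270 × 20, A = 5 400 mm², y = 310 mm, Ī = 180 000 mm⁴.
Hole (subtracted): ⌀6, A = 28.274 mm², y = 10 mm, Ī = 63.617 mm⁴.
Centroid: ȳ = ΣA·y / ΣA = 160.29 mm.
Transfer each piece to the horizontal axis through the centroid using Ī + A·d² with d = y − 160.29:
  bottom flange: d = -150.29 mm → contributes +122 148 105 mm⁴
  web: d = -0.28868 mm → contributes +25 610 993 mm⁴
  top flange: d = 149.71 mm → contributes +121 212 795 mm⁴
  hole: d = -150.29 mm → contributes −638 687 mm⁴
Total I = 268 333 206 mm⁴.

I_x ≈ 2.68 × 10⁸ mm⁴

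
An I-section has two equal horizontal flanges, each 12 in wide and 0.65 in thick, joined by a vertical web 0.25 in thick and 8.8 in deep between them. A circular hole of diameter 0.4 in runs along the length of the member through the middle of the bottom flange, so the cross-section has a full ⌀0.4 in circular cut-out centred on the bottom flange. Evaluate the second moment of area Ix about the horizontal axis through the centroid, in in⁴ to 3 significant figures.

Ix ≈ 360 in⁴

Decompose the section into non-overlapping parts with the origin at the bottom-left of its bounding rectangle.
Bottom flange: 12 × 0.65, A = 7.8 in², y = 0.325 in, Ī = 0.27463 in⁴.
Web: 0.25 × 8.8, A = 2.2 in², y = 5.05 in, Ī = 14.197 in⁴.
Top flange: 12 × 0.65, A = 7.8 in², y = 9.775 in, Ī = 0.27463 in⁴.
Hole (subtracted): ⌀0.4, A = 0.12566 in², y = 0.325 in, Ī = 0.0012566 in⁴.
Centroid: ȳ = ΣA·y / ΣA = 5.0836 in.
Transfer each piece to the horizontal axis through the centroid using Ī + A·d² with d = y − 5.0836:
  bottom flange: d = -4.7586 in → contributes +176.9 in⁴
  web: d = -0.033595 in → contributes +14.2 in⁴
  top flange: d = 4.6914 in → contributes +171.95 in⁴
  hole: d = -4.7586 in → contributes −2.8468 in⁴
Total I = 360.2 in⁴.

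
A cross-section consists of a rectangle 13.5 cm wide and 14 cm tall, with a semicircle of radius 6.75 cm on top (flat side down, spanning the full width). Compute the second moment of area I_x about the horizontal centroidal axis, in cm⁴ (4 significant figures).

Treat the section as a set of non-overlapping primitives; coordinates are from the bounding-box lower-left.
Rectangular body: 13.5 × 14, A = 189 cm², y = 7 cm, Ī = 3 087 cm⁴.
Semicircular cap: semicircle r = 6.75, A = 71.5694 cm², y = 16.8648 cm, Ī = 227.849 cm⁴.
Centroid: ȳ = ΣA·y / ΣA = 9.70952 cm.
Transfer each piece to the horizontal centroidal axis using Ī + A·d² with d = y − 9.70952:
  rectangular body: d = -2.70952 cm → contributes +4474.54 cm⁴
  semicircular cap: d = 7.15527 cm → contributes +3892.05 cm⁴
Total I = 8366.59 cm⁴.

I_x ≈ 8367 cm⁴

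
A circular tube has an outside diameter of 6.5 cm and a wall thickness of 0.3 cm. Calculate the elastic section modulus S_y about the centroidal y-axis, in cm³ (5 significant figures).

Treat the section as a set of non-overlapping primitives; coordinates are from the bounding-box lower-left.
Outer circle: ⌀6.5, A = 33.18307 cm², x = 3.25 cm, Ī = 87.62405 cm⁴.
Bore (subtracted): ⌀5.9, A = 27.33971 cm², x = 3.25 cm, Ī = 59.48096 cm⁴.
By symmetry the centroid is at mid-width, x̄ = 3.25 cm.
All pieces are centred on the centroidal y-axis, so I = ΣĪ (holes subtracted) = 28.14309 cm⁴.
Extreme fibre distance c = 3.25 cm; S = I/c = 8.659413 cm³.

S_y ≈ 8.6594 cm³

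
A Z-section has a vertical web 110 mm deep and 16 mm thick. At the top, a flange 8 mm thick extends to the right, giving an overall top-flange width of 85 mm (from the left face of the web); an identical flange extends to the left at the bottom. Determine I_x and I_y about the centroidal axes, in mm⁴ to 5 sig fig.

I_x ≈ 4.6521 × 10⁶ mm⁴, I_y ≈ 2.4697 × 10⁶ mm⁴

Split into non-overlapping primitives; take the origin at the lower-left of the bounding box.
Web: 16 × 110, A = 1 760 mm², y = 55 mm, Ī = 1 774 667 mm⁴.
Top flange (beyond web): 69 × 8, A = 552 mm², y = 106 mm, Ī = 2 944 mm⁴.
Bottom flange (beyond web): 69 × 8, A = 552 mm², y = 4 mm, Ī = 2 944 mm⁴.
Centroid: ȳ = ΣA·y / ΣA = 55 mm.
Transfer each piece to the centroidal x-axis using Ī + A·d² with d = y − 55:
  web: d = 0 mm → contributes +1 774 667 mm⁴
  top flange (beyond web): d = 51 mm → contributes +1 438 696 mm⁴
  bottom flange (beyond web): d = -51 mm → contributes +1 438 696 mm⁴
Total I = 4 652 059 mm⁴.
For the y-axis: x̄ = 77 mm.
Repeating about the centroidal y-axis gives I_y = 2 469 659 mm⁴.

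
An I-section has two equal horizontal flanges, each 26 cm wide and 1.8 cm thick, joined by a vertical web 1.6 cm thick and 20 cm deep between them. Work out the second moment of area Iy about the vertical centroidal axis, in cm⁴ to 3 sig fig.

Iy ≈ 5280 cm⁴

Treat the section as a set of non-overlapping primitives; coordinates are from the bounding-box lower-left.
Bottom flange: 26 × 1.8, A = 46.8 cm², x = 13 cm, Ī = 2636.4 cm⁴.
Web: 1.6 × 20, A = 32 cm², x = 13 cm, Ī = 6.8267 cm⁴.
Top flange: 26 × 1.8, A = 46.8 cm², x = 13 cm, Ī = 2636.4 cm⁴.
By symmetry the centroid is at mid-width, x̄ = 13 cm.
All pieces are centred on the vertical centroidal axis, so I = ΣĪ = 5279.6 cm⁴.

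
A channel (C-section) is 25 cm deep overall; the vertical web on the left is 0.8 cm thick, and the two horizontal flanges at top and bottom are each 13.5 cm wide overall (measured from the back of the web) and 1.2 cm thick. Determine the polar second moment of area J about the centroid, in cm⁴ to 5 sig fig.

J ≈ 6322.6 cm⁴

Decompose the section into non-overlapping parts with the origin at the bottom-left of its bounding rectangle.
Web: 0.8 × 25, A = 20 cm², y = 12.5 cm, Ī = 1041.667 cm⁴.
Top flange (beyond web): 12.7 × 1.2, A = 15.24 cm², y = 24.4 cm, Ī = 1.8288 cm⁴.
Bottom flange (beyond web): 12.7 × 1.2, A = 15.24 cm², y = 0.6 cm, Ī = 1.8288 cm⁴.
By symmetry the centroid is at mid-height, ȳ = 12.5 cm.
Transfer each piece to the centroidal x-axis using Ī + A·d² with d = y − 12.5:
  web: d = 0 cm → contributes +1041.667 cm⁴
  top flange (beyond web): d = 11.9 cm → contributes +2159.965 cm⁴
  bottom flange (beyond web): d = -11.9 cm → contributes +2159.965 cm⁴
Total I = 5361.597 cm⁴.
For the y-axis: x̄ = 4.475674 cm.
Repeating about the centroidal y-axis gives I_y = 960.9592 cm⁴.
Polar second moment: J = I_x + I_y = 6322.556 cm⁴.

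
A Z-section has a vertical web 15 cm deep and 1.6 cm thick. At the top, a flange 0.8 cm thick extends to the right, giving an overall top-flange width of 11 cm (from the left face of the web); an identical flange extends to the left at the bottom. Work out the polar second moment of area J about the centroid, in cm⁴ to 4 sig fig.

Split into non-overlapping primitives; take the origin at the lower-left of the bounding box.
Web: 1.6 × 15, A = 24 cm², y = 7.5 cm, Ī = 450 cm⁴.
Top flange (beyond web): 9.4 × 0.8, A = 7.52 cm², y = 14.6 cm, Ī = 0.401067 cm⁴.
Bottom flange (beyond web): 9.4 × 0.8, A = 7.52 cm², y = 0.4 cm, Ī = 0.401067 cm⁴.
Centroid: ȳ = ΣA·y / ΣA = 7.5 cm.
Transfer each piece to the centroidal x-axis using Ī + A·d² with d = y − 7.5:
  web: d = 0 cm → contributes +450 cm⁴
  top flange (beyond web): d = 7.1 cm → contributes +379.484 cm⁴
  bottom flange (beyond web): d = -7.1 cm → contributes +379.484 cm⁴
Total I = 1208.97 cm⁴.
For the y-axis: x̄ = 10.2 cm.
Repeating about the centroidal y-axis gives I_y = 570.825 cm⁴.
Polar second moment: J = I_x + I_y = 1779.79 cm⁴.

J ≈ 1780 cm⁴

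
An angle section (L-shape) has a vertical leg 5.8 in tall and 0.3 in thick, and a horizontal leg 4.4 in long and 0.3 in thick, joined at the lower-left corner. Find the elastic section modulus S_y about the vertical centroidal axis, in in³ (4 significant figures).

S_y ≈ 1.565 in³

Treat the section as a set of non-overlapping primitives; coordinates are from the bounding-box lower-left.
Vertical leg: 0.3 × 5.8, A = 1.74 in², x = 0.15 in, Ī = 0.01305 in⁴.
Horizontal leg (remainder): 4.1 × 0.3, A = 1.23 in², x = 2.35 in, Ī = 1.72303 in⁴.
Centroid: x̄ = ΣA·x / ΣA = 1.06111 in.
Transfer each piece to the vertical centroidal axis using Ī + A·d² with d = x − 1.06111:
  vertical leg: d = -0.911111 in → contributes +1.45746 in⁴
  horizontal leg (remainder): d = 1.28889 in → contributes +3.76634 in⁴
Total I = 5.22381 in⁴.
Extreme fibre distance c = 3.33889 in; S = I/c = 1.56453 in³.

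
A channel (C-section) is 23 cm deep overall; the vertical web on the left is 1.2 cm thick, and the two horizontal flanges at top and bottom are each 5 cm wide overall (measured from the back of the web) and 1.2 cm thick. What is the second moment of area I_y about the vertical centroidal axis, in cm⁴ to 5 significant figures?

Split into non-overlapping primitives; take the origin at the lower-left of the bounding box.
Web: 1.2 × 23, A = 27.6 cm², x = 0.6 cm, Ī = 3.312 cm⁴.
Top flange (beyond web): 3.8 × 1.2, A = 4.56 cm², x = 3.1 cm, Ī = 5.4872 cm⁴.
Bottom flange (beyond web): 3.8 × 1.2, A = 4.56 cm², x = 3.1 cm, Ī = 5.4872 cm⁴.
Centroid: x̄ = ΣA·x / ΣA = 1.220915 cm.
Transfer each piece to the vertical centroidal axis using Ī + A·d² with d = x − 1.220915:
  web: d = -0.620915 cm → contributes +13.95278 cm⁴
  top flange (beyond web): d = 1.879085 cm → contributes +21.58838 cm⁴
  bottom flange (beyond web): d = 1.879085 cm → contributes +21.58838 cm⁴
Total I = 57.12954 cm⁴.

I_y ≈ 57.130 cm⁴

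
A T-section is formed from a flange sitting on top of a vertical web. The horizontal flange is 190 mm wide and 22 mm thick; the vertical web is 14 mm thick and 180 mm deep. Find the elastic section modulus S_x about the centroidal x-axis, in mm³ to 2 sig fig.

S_x ≈ 1.5 × 10⁵ mm³

Decompose the section into non-overlapping parts with the origin at the bottom-left of its bounding rectangle.
Flange: 190 × 22, A = 4 180 mm², y = 191 mm, Ī = 168 593 mm⁴.
Web: 14 × 180, A = 2 520 mm², y = 90 mm, Ī = 6 804 000 mm⁴.
Centroid: ȳ = ΣA·y / ΣA = 153 mm.
Transfer each piece to the centroidal x-axis using Ī + A·d² with d = y − 153:
  flange: d = 37.99 mm → contributes +6 200 721 mm⁴
  web: d = -63.01 mm → contributes +16 809 672 mm⁴
Total I = 23 010 392 mm⁴.
Extreme fibre distance c = 153 mm; S = I/c = 150 383 mm³.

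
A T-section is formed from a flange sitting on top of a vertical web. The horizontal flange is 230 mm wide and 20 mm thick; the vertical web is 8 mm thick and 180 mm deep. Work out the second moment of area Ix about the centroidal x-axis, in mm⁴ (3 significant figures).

Treat the section as a set of non-overlapping primitives; coordinates are from the bounding-box lower-left.
Flange: 230 × 20, A = 4 600 mm², y = 190 mm, Ī = 153 333 mm⁴.
Web: 8 × 180, A = 1 440 mm², y = 90 mm, Ī = 3 888 000 mm⁴.
Centroid: ȳ = ΣA·y / ΣA = 166.16 mm.
Transfer each piece to the centroidal x-axis using Ī + A·d² with d = y − 166.16:
  flange: d = 23.841 mm → contributes +2 767 955 mm⁴
  web: d = -76.159 mm → contributes +12 240 265 mm⁴
Total I = 15 008 221 mm⁴.

Ix ≈ 1.50 × 10⁷ mm⁴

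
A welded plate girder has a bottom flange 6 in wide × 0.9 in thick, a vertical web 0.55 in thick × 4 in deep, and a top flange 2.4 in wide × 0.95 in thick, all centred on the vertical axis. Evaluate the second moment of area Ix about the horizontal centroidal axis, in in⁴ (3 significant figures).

Treat the section as a set of non-overlapping primitives; coordinates are from the bounding-box lower-left.
Bottom plate: 6 × 0.9, A = 5.4 in², y = 0.45 in, Ī = 0.3645 in⁴.
Web plate: 0.55 × 4, A = 2.2 in², y = 2.9 in, Ī = 2.9333 in⁴.
Top plate: 2.4 × 0.95, A = 2.28 in², y = 5.375 in, Ī = 0.17148 in⁴.
Centroid: ȳ = ΣA·y / ΣA = 2.1321 in.
Transfer each piece to the horizontal centroidal axis using Ī + A·d² with d = y − 2.1321:
  bottom plate: d = -1.6821 in → contributes +15.643 in⁴
  web plate: d = 0.76791 in → contributes +4.2307 in⁴
  top plate: d = 3.2429 in → contributes +24.149 in⁴
Total I = 44.023 in⁴.

Ix ≈ 44.0 in⁴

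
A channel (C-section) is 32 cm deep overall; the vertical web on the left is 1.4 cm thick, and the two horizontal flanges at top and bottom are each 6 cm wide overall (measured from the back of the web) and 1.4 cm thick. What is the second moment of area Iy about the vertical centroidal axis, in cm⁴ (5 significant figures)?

Iy ≈ 120.06 cm⁴

Split into non-overlapping primitives; take the origin at the lower-left of the bounding box.
Web: 1.4 × 32, A = 44.8 cm², x = 0.7 cm, Ī = 7.317333 cm⁴.
Top flange (beyond web): 4.6 × 1.4, A = 6.44 cm², x = 3.7 cm, Ī = 11.35587 cm⁴.
Bottom flange (beyond web): 4.6 × 1.4, A = 6.44 cm², x = 3.7 cm, Ī = 11.35587 cm⁴.
Centroid: x̄ = ΣA·x / ΣA = 1.369903 cm.
Transfer each piece to the vertical centroidal axis using Ī + A·d² with d = x − 1.369903:
  web: d = -0.6699029 cm → contributes +27.42223 cm⁴
  top flange (beyond web): d = 2.330097 cm → contributes +46.3209 cm⁴
  bottom flange (beyond web): d = 2.330097 cm → contributes +46.3209 cm⁴
Total I = 120.064 cm⁴.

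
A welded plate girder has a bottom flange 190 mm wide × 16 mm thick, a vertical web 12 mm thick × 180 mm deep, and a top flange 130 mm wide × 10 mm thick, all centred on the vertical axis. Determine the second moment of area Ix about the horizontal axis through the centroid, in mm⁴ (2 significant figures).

Ix ≈ 4.2 × 10⁷ mm⁴

Treat the section as a set of non-overlapping primitives; coordinates are from the bounding-box lower-left.
Bottom plate: 190 × 16, A = 3 040 mm², y = 8 mm, Ī = 64 853 mm⁴.
Web plate: 12 × 180, A = 2 160 mm², y = 106 mm, Ī = 5 832 000 mm⁴.
Top plate: 130 × 10, A = 1 300 mm², y = 201 mm, Ī = 10 833 mm⁴.
Centroid: ȳ = ΣA·y / ΣA = 79.17 mm.
Transfer each piece to the horizontal axis through the centroid using Ī + A·d² with d = y − 79.17:
  bottom plate: d = -71.17 mm → contributes +15 461 303 mm⁴
  web plate: d = 26.83 mm → contributes +7 387 319 mm⁴
  top plate: d = 121.8 mm → contributes +19 307 365 mm⁴
Total I = 42 155 987 mm⁴.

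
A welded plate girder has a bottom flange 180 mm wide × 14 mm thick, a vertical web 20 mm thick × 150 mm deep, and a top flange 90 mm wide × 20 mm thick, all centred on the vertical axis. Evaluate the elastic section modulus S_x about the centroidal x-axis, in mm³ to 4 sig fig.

Decompose the section into non-overlapping parts with the origin at the bottom-left of its bounding rectangle.
Bottom plate: 180 × 14, A = 2 520 mm², y = 7 mm, Ī = 41 160 mm⁴.
Web plate: 20 × 150, A = 3 000 mm², y = 89 mm, Ī = 5 625 000 mm⁴.
Top plate: 90 × 20, A = 1 800 mm², y = 174 mm, Ī = 60 000 mm⁴.
Centroid: ȳ = ΣA·y / ΣA = 81.6721 mm.
Transfer each piece to the centroidal x-axis using Ī + A·d² with d = y − 81.6721:
  bottom plate: d = -74.6721 mm → contributes +14 092 496 mm⁴
  web plate: d = 7.32787 mm → contributes +5 786 093 mm⁴
  top plate: d = 92.3279 mm → contributes +15 403 984 mm⁴
Total I = 35 282 573 mm⁴.
Extreme fibre distance c = 102.328 mm; S = I/c = 344 799 mm³.

S_x ≈ 3.448 × 10⁵ mm³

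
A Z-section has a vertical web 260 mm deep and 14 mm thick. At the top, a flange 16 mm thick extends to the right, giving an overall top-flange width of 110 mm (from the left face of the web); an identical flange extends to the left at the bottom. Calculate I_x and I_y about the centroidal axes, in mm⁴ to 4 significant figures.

I_x ≈ 6.629 × 10⁷ mm⁴, I_y ≈ 1.171 × 10⁷ mm⁴

Decompose the section into non-overlapping parts with the origin at the bottom-left of its bounding rectangle.
Web: 14 × 260, A = 3 640 mm², y = 130 mm, Ī = 20 505 333 mm⁴.
Top flange (beyond web): 96 × 16, A = 1 536 mm², y = 252 mm, Ī = 32 768 mm⁴.
Bottom flange (beyond web): 96 × 16, A = 1 536 mm², y = 8 mm, Ī = 32 768 mm⁴.
Centroid: ȳ = ΣA·y / ΣA = 130 mm.
Transfer each piece to the centroidal x-axis using Ī + A·d² with d = y − 130:
  web: d = 0 mm → contributes +20 505 333 mm⁴
  top flange (beyond web): d = 122 mm → contributes +22 894 592 mm⁴
  bottom flange (beyond web): d = -122 mm → contributes +22 894 592 mm⁴
Total I = 66 294 517 mm⁴.
For the y-axis: x̄ = 103 mm.
Repeating about the centroidal y-axis gives I_y = 11 711 549 mm⁴.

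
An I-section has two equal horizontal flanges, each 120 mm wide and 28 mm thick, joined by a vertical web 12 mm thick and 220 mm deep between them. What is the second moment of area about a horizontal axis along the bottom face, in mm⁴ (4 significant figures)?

Break the section into simple shapes (no overlaps), measuring from the bottom-left corner of the bounding box.
Bottom flange: 120 × 28, A = 3 360 mm², y = 14 mm, Ī = 219 520 mm⁴.
Web: 12 × 220, A = 2 640 mm², y = 138 mm, Ī = 10 648 000 mm⁴.
Top flange: 120 × 28, A = 3 360 mm², y = 262 mm, Ī = 219 520 mm⁴.
Transfer each piece to the bottom edge using Ī + A·d² with d = y − 0:
  bottom flange: d = 14 mm → contributes +878 080 mm⁴
  web: d = 138 mm → contributes +60 924 160 mm⁴
  top flange: d = 262 mm → contributes +230 863 360 mm⁴
Total I = 292 665 600 mm⁴.

I_base ≈ 2.927 × 10⁸ mm⁴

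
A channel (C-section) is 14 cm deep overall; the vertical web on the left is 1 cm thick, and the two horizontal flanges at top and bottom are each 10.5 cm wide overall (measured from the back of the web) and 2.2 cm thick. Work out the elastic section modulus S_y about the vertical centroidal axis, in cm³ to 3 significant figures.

S_y ≈ 99.7 cm³

Break the section into simple shapes (no overlaps), measuring from the bottom-left corner of the bounding box.
Web: 1 × 14, A = 14 cm², x = 0.5 cm, Ī = 1.1667 cm⁴.
Top flange (beyond web): 9.5 × 2.2, A = 20.9 cm², x = 5.75 cm, Ī = 157.19 cm⁴.
Bottom flange (beyond web): 9.5 × 2.2, A = 20.9 cm², x = 5.75 cm, Ī = 157.19 cm⁴.
Centroid: x̄ = ΣA·x / ΣA = 4.4328 cm.
Transfer each piece to the vertical centroidal axis using Ī + A·d² with d = x − 4.4328:
  web: d = -3.9328 cm → contributes +217.7 cm⁴
  top flange (beyond web): d = 1.3172 cm → contributes +193.45 cm⁴
  bottom flange (beyond web): d = 1.3172 cm → contributes +193.45 cm⁴
Total I = 604.6 cm⁴.
Extreme fibre distance c = 6.0672 cm; S = I/c = 99.65 cm³.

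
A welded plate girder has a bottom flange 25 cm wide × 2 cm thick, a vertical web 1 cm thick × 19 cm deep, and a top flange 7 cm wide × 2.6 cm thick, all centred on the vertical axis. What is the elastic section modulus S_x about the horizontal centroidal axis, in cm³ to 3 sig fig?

Treat the section as a set of non-overlapping primitives; coordinates are from the bounding-box lower-left.
Bottom plate: 25 × 2, A = 50 cm², y = 1 cm, Ī = 16.667 cm⁴.
Web plate: 1 × 19, A = 19 cm², y = 11.5 cm, Ī = 571.58 cm⁴.
Top plate: 7 × 2.6, A = 18.2 cm², y = 22.3 cm, Ī = 10.253 cm⁴.
Centroid: ȳ = ΣA·y / ΣA = 7.7335 cm.
Transfer each piece to the horizontal centroidal axis using Ī + A·d² with d = y − 7.7335:
  bottom plate: d = -6.7335 cm → contributes +2283.7 cm⁴
  web plate: d = 3.7665 cm → contributes +841.13 cm⁴
  top plate: d = 14.567 cm → contributes +3 872 cm⁴
Total I = 6996.8 cm⁴.
Extreme fibre distance c = 15.867 cm; S = I/c = 440.98 cm³.

S_x ≈ 441 cm³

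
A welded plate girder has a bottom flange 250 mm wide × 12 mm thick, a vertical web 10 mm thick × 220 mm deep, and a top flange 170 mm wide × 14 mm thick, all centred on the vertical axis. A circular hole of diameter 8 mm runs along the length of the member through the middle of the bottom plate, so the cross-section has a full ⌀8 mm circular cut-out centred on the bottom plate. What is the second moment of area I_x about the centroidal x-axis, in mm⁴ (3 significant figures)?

I_x ≈ 8.07 × 10⁷ mm⁴

Decompose the section into non-overlapping parts with the origin at the bottom-left of its bounding rectangle.
Bottom plate: 250 × 12, A = 3 000 mm², y = 6 mm, Ī = 36 000 mm⁴.
Web plate: 10 × 220, A = 2 200 mm², y = 122 mm, Ī = 8 873 333 mm⁴.
Top plate: 170 × 14, A = 2 380 mm², y = 239 mm, Ī = 38 873 mm⁴.
Hole (subtracted): ⌀8, A = 50.265 mm², y = 6 mm, Ī = 201.06 mm⁴.
Centroid: ȳ = ΣA·y / ΣA = 113.54 mm.
Transfer each piece to the centroidal x-axis using Ī + A·d² with d = y − 113.54:
  bottom plate: d = -107.54 mm → contributes +34 729 899 mm⁴
  web plate: d = 8.461 mm → contributes +9 030 829 mm⁴
  top plate: d = 125.46 mm → contributes +37 501 184 mm⁴
  hole: d = -107.54 mm → contributes −581 503 mm⁴
Total I = 80 680 409 mm⁴.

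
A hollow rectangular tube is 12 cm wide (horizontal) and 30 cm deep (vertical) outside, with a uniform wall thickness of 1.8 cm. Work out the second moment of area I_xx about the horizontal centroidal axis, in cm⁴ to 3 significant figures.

I_xx ≈ 1.41 × 10⁴ cm⁴

Treat the section as a set of non-overlapping primitives; coordinates are from the bounding-box lower-left.
Outer rectangle: 12 × 30, A = 360 cm², y = 15 cm, Ī = 27 000 cm⁴.
Inner void (subtracted): 8.4 × 26.4, A = 221.76 cm², y = 15 cm, Ī = 12 880 cm⁴.
By symmetry the centroid is at mid-height, ȳ = 15 cm.
All pieces are centred on the horizontal centroidal axis, so I = ΣĪ (holes subtracted) = 14 120 cm⁴.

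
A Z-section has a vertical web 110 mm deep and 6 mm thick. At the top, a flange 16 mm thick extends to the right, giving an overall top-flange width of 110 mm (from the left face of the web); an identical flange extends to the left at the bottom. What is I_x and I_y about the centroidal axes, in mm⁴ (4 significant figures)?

Treat the section as a set of non-overlapping primitives; coordinates are from the bounding-box lower-left.
Web: 6 × 110, A = 660 mm², y = 55 mm, Ī = 665 500 mm⁴.
Top flange (beyond web): 104 × 16, A = 1 664 mm², y = 102 mm, Ī = 35498.7 mm⁴.
Bottom flange (beyond web): 104 × 16, A = 1 664 mm², y = 8 mm, Ī = 35498.7 mm⁴.
Centroid: ȳ = ΣA·y / ΣA = 55 mm.
Transfer each piece to the centroidal x-axis using Ī + A·d² with d = y − 55:
  web: d = 0 mm → contributes +665 500 mm⁴
  top flange (beyond web): d = 47 mm → contributes +3 711 275 mm⁴
  bottom flange (beyond web): d = -47 mm → contributes +3 711 275 mm⁴
Total I = 8 088 049 mm⁴.
For the y-axis: x̄ = 107 mm.
Repeating about the centroidal y-axis gives I_y = 13 068 817 mm⁴.

I_x ≈ 8.088 × 10⁶ mm⁴, I_y ≈ 1.307 × 10⁷ mm⁴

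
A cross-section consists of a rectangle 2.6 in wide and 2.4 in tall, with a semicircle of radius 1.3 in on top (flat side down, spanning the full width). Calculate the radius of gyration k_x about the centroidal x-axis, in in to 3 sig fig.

k_x ≈ 1.01 in

Break the section into simple shapes (no overlaps), measuring from the bottom-left corner of the bounding box.
Rectangular body: 2.6 × 2.4, A = 6.24 in², y = 1.2 in, Ī = 2.9952 in⁴.
Semicircular cap: semicircle r = 1.3, A = 2.6546 in², y = 2.9517 in, Ī = 0.31348 in⁴.
Centroid: ȳ = ΣA·y / ΣA = 1.7228 in.
Transfer each piece to the centroidal x-axis using Ī + A·d² with d = y − 1.7228:
  rectangular body: d = -0.52281 in → contributes +4.7008 in⁴
  semicircular cap: d = 1.2289 in → contributes +4.3227 in⁴
Total I = 9.0235 in⁴.
Radius of gyration: k = √(I/A) = √(9.0235 / 8.8946) = 1.0072 in.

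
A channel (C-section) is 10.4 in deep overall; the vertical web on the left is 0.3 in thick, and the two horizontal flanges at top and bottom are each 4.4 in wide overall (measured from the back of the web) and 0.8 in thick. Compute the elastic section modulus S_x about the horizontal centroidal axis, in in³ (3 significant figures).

Decompose the section into non-overlapping parts with the origin at the bottom-left of its bounding rectangle.
Web: 0.3 × 10.4, A = 3.12 in², y = 5.2 in, Ī = 28.122 in⁴.
Top flange (beyond web): 4.1 × 0.8, A = 3.28 in², y = 10 in, Ī = 0.17493 in⁴.
Bottom flange (beyond web): 4.1 × 0.8, A = 3.28 in², y = 0.4 in, Ī = 0.17493 in⁴.
By symmetry the centroid is at mid-height, ȳ = 5.2 in.
Transfer each piece to the horizontal centroidal axis using Ī + A·d² with d = y − 5.2:
  web: d = 0 in → contributes +28.122 in⁴
  top flange (beyond web): d = 4.8 in → contributes +75.746 in⁴
  bottom flange (beyond web): d = -4.8 in → contributes +75.746 in⁴
Total I = 179.61 in⁴.
Extreme fibre distance c = 5.2 in; S = I/c = 34.541 in³.

S_x ≈ 34.5 in³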